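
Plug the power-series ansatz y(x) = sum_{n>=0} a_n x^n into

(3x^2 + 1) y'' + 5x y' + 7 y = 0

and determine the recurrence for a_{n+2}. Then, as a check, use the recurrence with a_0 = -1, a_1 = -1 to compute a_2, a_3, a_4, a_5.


Substitute y = sum_n a_n x^n.
(1 + 3 x^2) y'' contributes (n+2)(n+1) a_{n+2} + 3 n(n-1) a_n at x^n.
5 x y'(x) contributes 5 n a_n at x^n.
7 y(x) contributes 7 a_n at x^n.
Matching x^n: (n+2)(n+1) a_{n+2} + (3 n(n-1) + 5 n + 7) a_n = 0.
Thus a_{n+2} = (-3 n(n-1) - 5 n - 7) / ((n+1)(n+2)) * a_n.

Check with a_0 = -1, a_1 = -1 (apply the recurrence for n = 0, 1, 2, 3): a_0 = -1, a_1 = -1, a_2 = 7/2, a_3 = 2, a_4 = -161/24, a_5 = -4.

a_(n+2) = (-3 n(n-1) - 5 n - 7) / ((n+1)(n+2)) * a_n; check: a_0 = -1, a_1 = -1, a_2 = 7/2, a_3 = 2, a_4 = -161/24, a_5 = -4


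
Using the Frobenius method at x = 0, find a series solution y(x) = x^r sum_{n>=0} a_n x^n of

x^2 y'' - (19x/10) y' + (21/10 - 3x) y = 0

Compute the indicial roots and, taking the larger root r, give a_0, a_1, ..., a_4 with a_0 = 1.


Write in Frobenius form y'' + (p(x)/x) y' + (q(x)/x^2) y = 0:
  p(x) = -19/10,  q(x) = 21/10 - 3x.
Indicial equation: r(r-1) + (-19/10) r + (21/10) = 0 -> roots r_1 = 3/2, r_2 = 7/5.
Take r = r_1 = 3/2. Let y(x) = x^r sum_{n>=0} a_n x^n with a_0 = 1.
Substitute y = x^r sum a_n x^n and match x^{r+n}. The recurrence is
  D(n) a_n - 3 a_{n-1} = 0,  where D(n) = (r+n)(r+n-1) + (-19/10)(r+n) + (21/10).
  a_n = 3 / D(n) * a_{n-1}.
Since the indicial polynomial factors as (r - r_1)(r - r_2), D(n) = (r_1 + n - r_1)(r_1 + n - r_2) = n(n + 1/10).
Evaluating step by step (a_0 = 1):
  n = 1: D(1) = 1(1 + 1/10) = 11/10; numerator = 3(1) = 3; a_1 = (3)/(11/10) = 30/11
  n = 2: D(2) = 2(2 + 1/10) = 21/5; numerator = 3(30/11) = 90/11; a_2 = (90/11)/(21/5) = 150/77
  n = 3: D(3) = 3(3 + 1/10) = 93/10; numerator = 3(150/77) = 450/77; a_3 = (450/77)/(93/10) = 1500/2387
  n = 4: D(4) = 4(4 + 1/10) = 82/5; numerator = 3(1500/2387) = 4500/2387; a_4 = (4500/2387)/(82/5) = 11250/97867

r = 3/2; a_0 = 1; a_1 = 30/11; a_2 = 150/77; a_3 = 1500/2387; a_4 = 11250/97867


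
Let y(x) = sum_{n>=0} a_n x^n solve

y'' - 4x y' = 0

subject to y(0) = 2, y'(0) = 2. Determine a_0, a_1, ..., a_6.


Ansatz: y(x) = sum_{n>=0} a_n x^n, so y'(x) = sum_{n>=1} n a_n x^(n-1) and y''(x) = sum_{n>=2} n(n-1) a_n x^(n-2).
Substitute into P(x) y'' + Q(x) y' + R(x) y = 0 with P(x) = 1, Q(x) = -4x, R(x) = 0, and match powers of x.
Initial conditions: a_0 = 2, a_1 = 2.
Setting the coefficient of each power of x to zero and solving order by order (substituting the coefficients already found):
  x^0: 2 a_2 = 0  ->  a_2 = 0
  x^1: 6 a_3 - 4 a_1 = 0  ->  6 a_3 = 4 a_1 = 8  ->  a_3 = 4/3
  x^2: 12 a_4 - 8 a_2 = 0  ->  12 a_4 = 8 a_2 = 0  ->  a_4 = 0
  x^3: 20 a_5 - 12 a_3 = 0  ->  20 a_5 = 12 a_3 = 16  ->  a_5 = 4/5
  x^4: 30 a_6 - 16 a_4 = 0  ->  30 a_6 = 16 a_4 = 0  ->  a_6 = 0
Truncated series: y(x) = 2 + 2 x + (4/3) x^3 + (4/5) x^5 + O(x^7).

a_0 = 2; a_1 = 2; a_2 = 0; a_3 = 4/3; a_4 = 0; a_5 = 4/5; a_6 = 0


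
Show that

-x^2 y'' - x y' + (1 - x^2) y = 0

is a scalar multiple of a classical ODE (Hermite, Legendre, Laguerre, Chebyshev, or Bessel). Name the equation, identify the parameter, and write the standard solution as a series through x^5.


All three coefficients share the factor -1; dividing through by -1 gives  x^2 y'' + x y' + (x^2 - 1) y = 0.
This matches the Bessel equation x^2 y'' + x y' + (x^2 - nu^2) y = 0 with nu^2 = 1, so nu = 1; the solution bounded at x = 0 is J_1(x).
Frobenius at x = 0: indicial roots ±nu; for r = nu the recurrence k(k + 2nu) c_k = -c_{k-2} gives the standard series J_nu(x) = sum_{k>=0} (-1)^k / (k! (k+nu)!) (x/2)^(2k+nu). Evaluate the first 3 terms:
  k = 0: (-1)^0 / (0! * 1! * 2^1) x^1 = 1/(1*1*2) x^1 = (1/2) x^1
  k = 1: (-1)^1 / (1! * 2! * 2^3) x^3 = -1/(1*2*8) x^3 = (-1/16) x^3
  k = 2: (-1)^2 / (2! * 3! * 2^5) x^5 = 1/(2*6*32) x^5 = (1/384) x^5
Hence J_1(x) = x^5/384 - x^3/16 + x/2 + ....

J_1(x); series = x^5/384 - x^3/16 + x/2


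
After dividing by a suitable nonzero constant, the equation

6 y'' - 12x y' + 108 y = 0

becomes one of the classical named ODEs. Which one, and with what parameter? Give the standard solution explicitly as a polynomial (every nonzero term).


All three coefficients share the factor 6; dividing through by 6 gives  y'' - 2x y' + 18 y = 0.
This matches the Hermite equation y'' - 2x y' + 2n y = 0 with 2n = 18, so n = 9; the polynomial solution is H_9(x).
With y = sum_k a_k x^k, matching x^k gives (k+2)(k+1) a_{k+2} = 2(k - n) a_k = 2(k - 9) a_k. The right side vanishes at k = 9, so the series with the parity of 9 terminates at degree 9.
Standard normalization: leading coefficient of H_n is 2^n, so a_9 = 2^9 = 512. Work downward with a_k = (k+1)(k+2) a_{k+2} / (2(k - n)):
  a_7 = (8)(9)(512) / (2(7 - 9)) = 36864/(-4) = -9216
  a_5 = (6)(7)(-9216) / (2(5 - 9)) = -387072/(-8) = 48384
  a_3 = (4)(5)(48384) / (2(3 - 9)) = 967680/(-12) = -80640
  a_1 = (2)(3)(-80640) / (2(1 - 9)) = -483840/(-16) = 30240
Hence H_9(x) = 512 x^9 - 9216 x^7 + 48384 x^5 - 80640 x^3 + 30240 x.

H_9(x); series = 512 x^9 - 9216 x^7 + 48384 x^5 - 80640 x^3 + 30240 x


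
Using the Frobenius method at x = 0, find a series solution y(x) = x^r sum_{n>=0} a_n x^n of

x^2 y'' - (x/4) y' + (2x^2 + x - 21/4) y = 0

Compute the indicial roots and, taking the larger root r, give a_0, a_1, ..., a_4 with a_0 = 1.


Write in Frobenius form y'' + (p(x)/x) y' + (q(x)/x^2) y = 0:
  p(x) = -1/4,  q(x) = 2x^2 + x - 21/4.
Indicial equation: r(r-1) + (-1/4) r + (-21/4) = 0 -> roots r_1 = 3, r_2 = -7/4.
Take r = r_1 = 3. Let y(x) = x^r sum_{n>=0} a_n x^n with a_0 = 1.
Substitute y = x^r sum a_n x^n and match x^{r+n}. The recurrence is
  D(n) a_n + 1 a_{n-1} + 2 a_{n-2} = 0,  where D(n) = (r+n)(r+n-1) + (-1/4)(r+n) + (-21/4).
  a_n = [-1 a_{n-1} - 2 a_{n-2}] / D(n).
Since the indicial polynomial factors as (r - r_1)(r - r_2), D(n) = (r_1 + n - r_1)(r_1 + n - r_2) = n(n + 19/4).
Evaluating step by step (a_0 = 1):
  n = 1: D(1) = 1(1 + 19/4) = 23/4; numerator = -1(1) = -1; a_1 = (-1)/(23/4) = -4/23
  n = 2: D(2) = 2(2 + 19/4) = 27/2; numerator = -1(-4/23) - 2(1) = -42/23; a_2 = (-42/23)/(27/2) = -28/207
  n = 3: D(3) = 3(3 + 19/4) = 93/4; numerator = -1(-28/207) - 2(-4/23) = 100/207; a_3 = (100/207)/(93/4) = 400/19251
  n = 4: D(4) = 4(4 + 19/4) = 35; numerator = -1(400/19251) - 2(-28/207) = 4808/19251; a_4 = (4808/19251)/(35) = 4808/673785

r = 3; a_0 = 1; a_1 = -4/23; a_2 = -28/207; a_3 = 400/19251; a_4 = 4808/673785


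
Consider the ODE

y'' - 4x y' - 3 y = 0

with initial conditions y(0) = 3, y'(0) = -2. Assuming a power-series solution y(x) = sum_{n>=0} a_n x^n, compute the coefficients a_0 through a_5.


Ansatz: y(x) = sum_{n>=0} a_n x^n, so y'(x) = sum_{n>=1} n a_n x^(n-1) and y''(x) = sum_{n>=2} n(n-1) a_n x^(n-2).
Substitute into P(x) y'' + Q(x) y' + R(x) y = 0 with P(x) = 1, Q(x) = -4x, R(x) = -3, and match powers of x.
Initial conditions: a_0 = 3, a_1 = -2.
Setting the coefficient of each power of x to zero and solving order by order (substituting the coefficients already found):
  x^0: 2 a_2 - 3 a_0 = 0  ->  2 a_2 = 3 a_0 = 9  ->  a_2 = 9/2
  x^1: 6 a_3 - 7 a_1 = 0  ->  6 a_3 = 7 a_1 = -14  ->  a_3 = -7/3
  x^2: 12 a_4 - 11 a_2 = 0  ->  12 a_4 = 11 a_2 = 99/2  ->  a_4 = 33/8
  x^3: 20 a_5 - 15 a_3 = 0  ->  20 a_5 = 15 a_3 = -35  ->  a_5 = -7/4
Truncated series: y(x) = 3 - 2 x + (9/2) x^2 - (7/3) x^3 + (33/8) x^4 - (7/4) x^5 + O(x^6).

a_0 = 3; a_1 = -2; a_2 = 9/2; a_3 = -7/3; a_4 = 33/8; a_5 = -7/4


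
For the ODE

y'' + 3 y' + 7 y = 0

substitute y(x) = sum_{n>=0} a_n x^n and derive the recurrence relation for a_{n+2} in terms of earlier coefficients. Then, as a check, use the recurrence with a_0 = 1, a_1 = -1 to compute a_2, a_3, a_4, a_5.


Substitute y = sum_n a_n x^n.
y''(x) has coefficient (n+2)(n+1) a_{n+2} at x^n;
3 y'(x) has coefficient 3 (n+1) a_{n+1} at x^n;
7 y(x) has coefficient 7 a_n at x^n.
Matching x^n: (n+2)(n+1) a_{n+2} + 3 (n+1) a_{n+1} + 7 a_n = 0.
Thus a_{n+2} = [-3 (n+1) a_{n+1} - 7 a_n] / ((n+1)(n+2)).

Check with a_0 = 1, a_1 = -1 (apply the recurrence for n = 0, 1, 2, 3): a_0 = 1, a_1 = -1, a_2 = -2, a_3 = 19/6, a_4 = -29/24, a_5 = -23/60.

a_(n+2) = [-3 (n+1) a_(n+1) - 7 a_n] / ((n+1)(n+2)); check: a_0 = 1, a_1 = -1, a_2 = -2, a_3 = 19/6, a_4 = -29/24, a_5 = -23/60


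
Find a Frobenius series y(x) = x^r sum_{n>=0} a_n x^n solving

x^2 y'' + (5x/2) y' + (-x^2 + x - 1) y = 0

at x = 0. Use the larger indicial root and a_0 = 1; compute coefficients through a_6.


Write in Frobenius form y'' + (p(x)/x) y' + (q(x)/x^2) y = 0:
  p(x) = 5/2,  q(x) = -x^2 + x - 1.
Indicial equation: r(r-1) + (5/2) r + (-1) = 0 -> roots r_1 = 1/2, r_2 = -2.
Take r = r_1 = 1/2. Let y(x) = x^r sum_{n>=0} a_n x^n with a_0 = 1.
Substitute y = x^r sum a_n x^n and match x^{r+n}. The recurrence is
  D(n) a_n + 1 a_{n-1} - 1 a_{n-2} = 0,  where D(n) = (r+n)(r+n-1) + (5/2)(r+n) + (-1).
  a_n = [-1 a_{n-1} + 1 a_{n-2}] / D(n).
Since the indicial polynomial factors as (r - r_1)(r - r_2), D(n) = (r_1 + n - r_1)(r_1 + n - r_2) = n(n + 5/2).
Evaluating step by step (a_0 = 1):
  n = 1: D(1) = 1(1 + 5/2) = 7/2; numerator = -1(1) = -1; a_1 = (-1)/(7/2) = -2/7
  n = 2: D(2) = 2(2 + 5/2) = 9; numerator = -1(-2/7) + 1(1) = 9/7; a_2 = (9/7)/(9) = 1/7
  n = 3: D(3) = 3(3 + 5/2) = 33/2; numerator = -1(1/7) + 1(-2/7) = -3/7; a_3 = (-3/7)/(33/2) = -2/77
  n = 4: D(4) = 4(4 + 5/2) = 26; numerator = -1(-2/77) + 1(1/7) = 13/77; a_4 = (13/77)/(26) = 1/154
  n = 5: D(5) = 5(5 + 5/2) = 75/2; numerator = -1(1/154) + 1(-2/77) = -5/154; a_5 = (-5/154)/(75/2) = -1/1155
  n = 6: D(6) = 6(6 + 5/2) = 51; numerator = -1(-1/1155) + 1(1/154) = 17/2310; a_6 = (17/2310)/(51) = 1/6930

r = 1/2; a_0 = 1; a_1 = -2/7; a_2 = 1/7; a_3 = -2/77; a_4 = 1/154; a_5 = -1/1155; a_6 = 1/6930


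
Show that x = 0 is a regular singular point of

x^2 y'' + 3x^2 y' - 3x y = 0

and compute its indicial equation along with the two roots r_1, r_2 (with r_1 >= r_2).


Divide by x^2 to reach normal form y'' + P_1(x) y' + P_2(x) y = 0 with P_1(x) = 3 and P_2(x) = -3/x.
x = 0 is a singular point because the y-coefficient -3/x has a pole at x = 0.
It is a regular singular point because x P_1(x) = p(x) = 3x and x^2 P_2(x) = q(x) = -3x are polynomials, hence analytic at x = 0.
p(0) = 0,  q(0) = 0.
Indicial equation: r(r-1) + p(0) r + q(0) = 0, i.e. r^2 + (p(0) - 1) r + q(0) = 0, i.e. r^2 - 1 r = 0.
Discriminant: (-1)^2 - 4(0) = 1, so r = (1 ± 1)/2.
Solving: r_1 = 1, r_2 = 0.

indicial: r^2 - 1 r = 0; roots r_1 = 1, r_2 = 0


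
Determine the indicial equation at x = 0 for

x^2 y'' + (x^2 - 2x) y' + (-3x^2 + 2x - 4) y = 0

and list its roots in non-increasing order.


Divide by x^2 to reach normal form y'' + P_1(x) y' + P_2(x) y = 0 with P_1(x) = 1 - 2/x and P_2(x) = -3 + 2/x - 4/x^2.
x = 0 is a singular point because the y'-coefficient 1 - 2/x has a pole at x = 0 and the y-coefficient -3 + 2/x - 4/x^2 has a pole at x = 0.
It is a regular singular point because x P_1(x) = p(x) = x - 2 and x^2 P_2(x) = q(x) = -3x^2 + 2x - 4 are polynomials, hence analytic at x = 0.
p(0) = -2,  q(0) = -4.
Indicial equation: r(r-1) + p(0) r + q(0) = 0, i.e. r^2 + (p(0) - 1) r + q(0) = 0, i.e. r^2 - 3 r - 4 = 0.
Discriminant: (-3)^2 - 4(-4) = 25, so r = (3 ± 5)/2.
Solving: r_1 = 4, r_2 = -1.

indicial: r^2 - 3 r - 4 = 0; roots r_1 = 4, r_2 = -1


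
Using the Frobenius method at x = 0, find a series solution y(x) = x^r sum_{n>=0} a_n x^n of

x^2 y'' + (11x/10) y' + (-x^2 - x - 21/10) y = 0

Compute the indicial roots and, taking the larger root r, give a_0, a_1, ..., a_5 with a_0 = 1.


Write in Frobenius form y'' + (p(x)/x) y' + (q(x)/x^2) y = 0:
  p(x) = 11/10,  q(x) = -x^2 - x - 21/10.
Indicial equation: r(r-1) + (11/10) r + (-21/10) = 0 -> roots r_1 = 7/5, r_2 = -3/2.
Take r = r_1 = 7/5. Let y(x) = x^r sum_{n>=0} a_n x^n with a_0 = 1.
Substitute y = x^r sum a_n x^n and match x^{r+n}. The recurrence is
  D(n) a_n - 1 a_{n-1} - 1 a_{n-2} = 0,  where D(n) = (r+n)(r+n-1) + (11/10)(r+n) + (-21/10).
  a_n = [1 a_{n-1} + 1 a_{n-2}] / D(n).
Since the indicial polynomial factors as (r - r_1)(r - r_2), D(n) = (r_1 + n - r_1)(r_1 + n - r_2) = n(n + 29/10).
Evaluating step by step (a_0 = 1):
  n = 1: D(1) = 1(1 + 29/10) = 39/10; numerator = 1(1) = 1; a_1 = (1)/(39/10) = 10/39
  n = 2: D(2) = 2(2 + 29/10) = 49/5; numerator = 1(10/39) + 1(1) = 49/39; a_2 = (49/39)/(49/5) = 5/39
  n = 3: D(3) = 3(3 + 29/10) = 177/10; numerator = 1(5/39) + 1(10/39) = 5/13; a_3 = (5/13)/(177/10) = 50/2301
  n = 4: D(4) = 4(4 + 29/10) = 138/5; numerator = 1(50/2301) + 1(5/39) = 115/767; a_4 = (115/767)/(138/5) = 25/4602
  n = 5: D(5) = 5(5 + 29/10) = 79/2; numerator = 1(25/4602) + 1(50/2301) = 125/4602; a_5 = (125/4602)/(79/2) = 125/181779

r = 7/5; a_0 = 1; a_1 = 10/39; a_2 = 5/39; a_3 = 50/2301; a_4 = 25/4602; a_5 = 125/181779


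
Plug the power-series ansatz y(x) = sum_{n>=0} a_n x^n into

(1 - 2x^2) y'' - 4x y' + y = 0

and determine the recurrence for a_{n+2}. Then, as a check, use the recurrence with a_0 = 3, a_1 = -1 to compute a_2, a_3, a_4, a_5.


Substitute y = sum_n a_n x^n.
(1 - 2 x^2) y'' contributes (n+2)(n+1) a_{n+2} - 2 n(n-1) a_n at x^n.
-4 x y'(x) contributes -4 n a_n at x^n.
y(x) contributes 1 a_n at x^n.
Matching x^n: (n+2)(n+1) a_{n+2} + (-2 n(n-1) - 4 n + 1) a_n = 0.
Thus a_{n+2} = (2 n(n-1) + 4 n - 1) / ((n+1)(n+2)) * a_n.

Check with a_0 = 3, a_1 = -1 (apply the recurrence for n = 0, 1, 2, 3): a_0 = 3, a_1 = -1, a_2 = -3/2, a_3 = -1/2, a_4 = -11/8, a_5 = -23/40.

a_(n+2) = (2 n(n-1) + 4 n - 1) / ((n+1)(n+2)) * a_n; check: a_0 = 3, a_1 = -1, a_2 = -3/2, a_3 = -1/2, a_4 = -11/8, a_5 = -23/40


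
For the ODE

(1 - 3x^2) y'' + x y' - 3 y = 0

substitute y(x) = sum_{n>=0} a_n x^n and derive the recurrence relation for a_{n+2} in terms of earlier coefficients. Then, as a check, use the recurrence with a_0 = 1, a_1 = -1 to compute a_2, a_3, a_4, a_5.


Substitute y = sum_n a_n x^n.
(1 - 3 x^2) y'' contributes (n+2)(n+1) a_{n+2} - 3 n(n-1) a_n at x^n.
x y'(x) contributes n a_n at x^n.
-3 y(x) contributes -3 a_n at x^n.
Matching x^n: (n+2)(n+1) a_{n+2} + (-3 n(n-1) + n - 3) a_n = 0.
Thus a_{n+2} = (3 n(n-1) - n + 3) / ((n+1)(n+2)) * a_n.

Check with a_0 = 1, a_1 = -1 (apply the recurrence for n = 0, 1, 2, 3): a_0 = 1, a_1 = -1, a_2 = 3/2, a_3 = -1/3, a_4 = 7/8, a_5 = -3/10.

a_(n+2) = (3 n(n-1) - n + 3) / ((n+1)(n+2)) * a_n; check: a_0 = 1, a_1 = -1, a_2 = 3/2, a_3 = -1/3, a_4 = 7/8, a_5 = -3/10


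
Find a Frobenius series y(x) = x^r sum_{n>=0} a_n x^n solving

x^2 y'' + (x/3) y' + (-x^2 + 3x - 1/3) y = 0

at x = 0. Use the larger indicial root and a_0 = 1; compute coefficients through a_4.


Write in Frobenius form y'' + (p(x)/x) y' + (q(x)/x^2) y = 0:
  p(x) = 1/3,  q(x) = -x^2 + 3x - 1/3.
Indicial equation: r(r-1) + (1/3) r + (-1/3) = 0 -> roots r_1 = 1, r_2 = -1/3.
Take r = r_1 = 1. Let y(x) = x^r sum_{n>=0} a_n x^n with a_0 = 1.
Substitute y = x^r sum a_n x^n and match x^{r+n}. The recurrence is
  D(n) a_n + 3 a_{n-1} - 1 a_{n-2} = 0,  where D(n) = (r+n)(r+n-1) + (1/3)(r+n) + (-1/3).
  a_n = [-3 a_{n-1} + 1 a_{n-2}] / D(n).
Since the indicial polynomial factors as (r - r_1)(r - r_2), D(n) = (r_1 + n - r_1)(r_1 + n - r_2) = n(n + 4/3).
Evaluating step by step (a_0 = 1):
  n = 1: D(1) = 1(1 + 4/3) = 7/3; numerator = -3(1) = -3; a_1 = (-3)/(7/3) = -9/7
  n = 2: D(2) = 2(2 + 4/3) = 20/3; numerator = -3(-9/7) + 1(1) = 34/7; a_2 = (34/7)/(20/3) = 51/70
  n = 3: D(3) = 3(3 + 4/3) = 13; numerator = -3(51/70) + 1(-9/7) = -243/70; a_3 = (-243/70)/(13) = -243/910
  n = 4: D(4) = 4(4 + 4/3) = 64/3; numerator = -3(-243/910) + 1(51/70) = 696/455; a_4 = (696/455)/(64/3) = 261/3640

r = 1; a_0 = 1; a_1 = -9/7; a_2 = 51/70; a_3 = -243/910; a_4 = 261/3640


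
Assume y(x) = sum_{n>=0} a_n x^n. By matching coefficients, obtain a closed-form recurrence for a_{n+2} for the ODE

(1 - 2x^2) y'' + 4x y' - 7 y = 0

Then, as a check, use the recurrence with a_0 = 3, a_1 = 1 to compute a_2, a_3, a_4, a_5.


Substitute y = sum_n a_n x^n.
(1 - 2 x^2) y'' contributes (n+2)(n+1) a_{n+2} - 2 n(n-1) a_n at x^n.
4 x y'(x) contributes 4 n a_n at x^n.
-7 y(x) contributes -7 a_n at x^n.
Matching x^n: (n+2)(n+1) a_{n+2} + (-2 n(n-1) + 4 n - 7) a_n = 0.
Thus a_{n+2} = (2 n(n-1) - 4 n + 7) / ((n+1)(n+2)) * a_n.

Check with a_0 = 3, a_1 = 1 (apply the recurrence for n = 0, 1, 2, 3): a_0 = 3, a_1 = 1, a_2 = 21/2, a_3 = 1/2, a_4 = 21/8, a_5 = 7/40.

a_(n+2) = (2 n(n-1) - 4 n + 7) / ((n+1)(n+2)) * a_n; check: a_0 = 3, a_1 = 1, a_2 = 21/2, a_3 = 1/2, a_4 = 21/8, a_5 = 7/40


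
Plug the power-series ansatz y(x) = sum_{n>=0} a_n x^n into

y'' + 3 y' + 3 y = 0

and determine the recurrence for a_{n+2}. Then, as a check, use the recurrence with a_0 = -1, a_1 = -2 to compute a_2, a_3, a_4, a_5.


Substitute y = sum_n a_n x^n.
y''(x) has coefficient (n+2)(n+1) a_{n+2} at x^n;
3 y'(x) has coefficient 3 (n+1) a_{n+1} at x^n;
3 y(x) has coefficient 3 a_n at x^n.
Matching x^n: (n+2)(n+1) a_{n+2} + 3 (n+1) a_{n+1} + 3 a_n = 0.
Thus a_{n+2} = [-3 (n+1) a_{n+1} - 3 a_n] / ((n+1)(n+2)).

Check with a_0 = -1, a_1 = -2 (apply the recurrence for n = 0, 1, 2, 3): a_0 = -1, a_1 = -2, a_2 = 9/2, a_3 = -7/2, a_4 = 3/2, a_5 = -3/8.

a_(n+2) = [-3 (n+1) a_(n+1) - 3 a_n] / ((n+1)(n+2)); check: a_0 = -1, a_1 = -2, a_2 = 9/2, a_3 = -7/2, a_4 = 3/2, a_5 = -3/8


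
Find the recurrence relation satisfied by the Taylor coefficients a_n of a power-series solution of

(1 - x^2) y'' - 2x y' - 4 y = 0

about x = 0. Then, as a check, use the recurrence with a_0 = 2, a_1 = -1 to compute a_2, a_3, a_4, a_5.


Substitute y = sum_n a_n x^n.
(1 - 1 x^2) y'' contributes (n+2)(n+1) a_{n+2} - n(n-1) a_n at x^n.
-2 x y'(x) contributes -2 n a_n at x^n.
-4 y(x) contributes -4 a_n at x^n.
Matching x^n: (n+2)(n+1) a_{n+2} + (-n(n-1) - 2 n - 4) a_n = 0.
Thus a_{n+2} = (n(n-1) + 2 n + 4) / ((n+1)(n+2)) * a_n.

Check with a_0 = 2, a_1 = -1 (apply the recurrence for n = 0, 1, 2, 3): a_0 = 2, a_1 = -1, a_2 = 4, a_3 = -1, a_4 = 10/3, a_5 = -4/5.

a_(n+2) = (n(n-1) + 2 n + 4) / ((n+1)(n+2)) * a_n; check: a_0 = 2, a_1 = -1, a_2 = 4, a_3 = -1, a_4 = 10/3, a_5 = -4/5


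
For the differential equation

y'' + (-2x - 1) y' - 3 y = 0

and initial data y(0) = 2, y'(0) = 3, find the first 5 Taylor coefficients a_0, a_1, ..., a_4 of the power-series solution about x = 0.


Ansatz: y(x) = sum_{n>=0} a_n x^n, so y'(x) = sum_{n>=1} n a_n x^(n-1) and y''(x) = sum_{n>=2} n(n-1) a_n x^(n-2).
Substitute into P(x) y'' + Q(x) y' + R(x) y = 0 with P(x) = 1, Q(x) = -2x - 1, R(x) = -3, and match powers of x.
Initial conditions: a_0 = 2, a_1 = 3.
Setting the coefficient of each power of x to zero and solving order by order (substituting the coefficients already found):
  x^0: 2 a_2 - a_1 - 3 a_0 = 0  ->  2 a_2 = a_1 + 3 a_0 = 9  ->  a_2 = 9/2
  x^1: 6 a_3 - 2 a_2 - 5 a_1 = 0  ->  6 a_3 = 2 a_2 + 5 a_1 = 24  ->  a_3 = 4
  x^2: 12 a_4 - 3 a_3 - 7 a_2 = 0  ->  12 a_4 = 3 a_3 + 7 a_2 = 87/2  ->  a_4 = 29/8
Truncated series: y(x) = 2 + 3 x + (9/2) x^2 + 4 x^3 + (29/8) x^4 + O(x^5).

a_0 = 2; a_1 = 3; a_2 = 9/2; a_3 = 4; a_4 = 29/8


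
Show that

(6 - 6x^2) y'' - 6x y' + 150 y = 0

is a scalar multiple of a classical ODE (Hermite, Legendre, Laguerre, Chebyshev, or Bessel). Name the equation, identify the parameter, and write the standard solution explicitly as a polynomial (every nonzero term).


All three coefficients share the factor 6; dividing through by 6 gives  (1 - x^2) y'' - x y' + 25 y = 0.
This matches the Chebyshev equation (1 - x^2) y'' - x y' + n^2 y = 0 (note the -x y' term, not -2x y') with n^2 = 25, so n = 5; the polynomial solution is T_5(x).
With y = sum_k a_k x^k, matching x^k gives (k+2)(k+1) a_{k+2} = (k^2 - n^2) a_k = (k - 5)(k + 5) a_k. The right side vanishes at k = 5, so the series with the parity of 5 terminates at degree 5.
Standard normalization: leading coefficient of T_n is 2^(n-1), so a_5 = 2^4 = 16. Work downward with a_k = (k+1)(k+2) a_{k+2} / ((k - 5)(k + 5)):
  a_3 = (4)(5)(16) / ((3 - 5)(3 + 5)) = 320/(-16) = -20
  a_1 = (2)(3)(-20) / ((1 - 5)(1 + 5)) = -120/(-24) = 5
Hence T_5(x) = 16 x^5 - 20 x^3 + 5 x.

T_5(x); series = 16 x^5 - 20 x^3 + 5 x


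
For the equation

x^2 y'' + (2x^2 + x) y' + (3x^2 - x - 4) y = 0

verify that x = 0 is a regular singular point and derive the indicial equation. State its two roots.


Divide by x^2 to reach normal form y'' + P_1(x) y' + P_2(x) y = 0 with P_1(x) = 2 + 1/x and P_2(x) = 3 - 1/x - 4/x^2.
x = 0 is a singular point because the y'-coefficient 2 + 1/x has a pole at x = 0 and the y-coefficient 3 - 1/x - 4/x^2 has a pole at x = 0.
It is a regular singular point because x P_1(x) = p(x) = 2x + 1 and x^2 P_2(x) = q(x) = 3x^2 - x - 4 are polynomials, hence analytic at x = 0.
p(0) = 1,  q(0) = -4.
Indicial equation: r(r-1) + p(0) r + q(0) = 0, i.e. r^2 + (p(0) - 1) r + q(0) = 0, i.e. r^2 - 4 = 0.
Discriminant: (0)^2 - 4(-4) = 16, so r = (0 ± 4)/2.
Solving: r_1 = 2, r_2 = -2.

indicial: r^2 - 4 = 0; roots r_1 = 2, r_2 = -2


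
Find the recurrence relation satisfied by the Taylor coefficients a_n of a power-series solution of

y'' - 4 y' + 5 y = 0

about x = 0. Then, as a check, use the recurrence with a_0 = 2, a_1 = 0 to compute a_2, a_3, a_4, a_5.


Substitute y = sum_n a_n x^n.
y''(x) has coefficient (n+2)(n+1) a_{n+2} at x^n;
-4 y'(x) has coefficient -4 (n+1) a_{n+1} at x^n;
5 y(x) has coefficient 5 a_n at x^n.
Matching x^n: (n+2)(n+1) a_{n+2} - 4 (n+1) a_{n+1} + 5 a_n = 0.
Thus a_{n+2} = [4 (n+1) a_{n+1} - 5 a_n] / ((n+1)(n+2)).

Check with a_0 = 2, a_1 = 0 (apply the recurrence for n = 0, 1, 2, 3): a_0 = 2, a_1 = 0, a_2 = -5, a_3 = -20/3, a_4 = -55/12, a_5 = -2.

a_(n+2) = [4 (n+1) a_(n+1) - 5 a_n] / ((n+1)(n+2)); check: a_0 = 2, a_1 = 0, a_2 = -5, a_3 = -20/3, a_4 = -55/12, a_5 = -2


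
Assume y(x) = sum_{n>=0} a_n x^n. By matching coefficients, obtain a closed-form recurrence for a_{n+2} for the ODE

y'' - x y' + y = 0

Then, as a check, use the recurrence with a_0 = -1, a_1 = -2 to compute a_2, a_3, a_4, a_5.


Substitute y = sum_n a_n x^n.
y''(x) has coefficient (n+2)(n+1) a_{n+2} at x^n;
-x y'(x) has coefficient -n a_n at x^n (shift);
y(x) has coefficient 1 a_n at x^n.
Matching x^n: (n+2)(n+1) a_{n+2} + (-n + 1) a_n = 0.
Thus a_{n+2} = (n - 1) / ((n+1)(n+2)) * a_n.

Check with a_0 = -1, a_1 = -2 (apply the recurrence for n = 0, 1, 2, 3): a_0 = -1, a_1 = -2, a_2 = 1/2, a_3 = 0, a_4 = 1/24, a_5 = 0.

a_(n+2) = (n - 1) / ((n+1)(n+2)) * a_n; check: a_0 = -1, a_1 = -2, a_2 = 1/2, a_3 = 0, a_4 = 1/24, a_5 = 0


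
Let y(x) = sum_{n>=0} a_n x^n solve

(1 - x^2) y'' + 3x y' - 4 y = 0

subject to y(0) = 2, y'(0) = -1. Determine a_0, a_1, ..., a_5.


Ansatz: y(x) = sum_{n>=0} a_n x^n, so y'(x) = sum_{n>=1} n a_n x^(n-1) and y''(x) = sum_{n>=2} n(n-1) a_n x^(n-2).
Substitute into P(x) y'' + Q(x) y' + R(x) y = 0 with P(x) = 1 - x^2, Q(x) = 3x, R(x) = -4, and match powers of x.
Initial conditions: a_0 = 2, a_1 = -1.
Setting the coefficient of each power of x to zero and solving order by order (substituting the coefficients already found):
  x^0: 2 a_2 - 4 a_0 = 0  ->  2 a_2 = 4 a_0 = 8  ->  a_2 = 4
  x^1: 6 a_3 - a_1 = 0  ->  6 a_3 = a_1 = -1  ->  a_3 = -1/6
  x^2: 12 a_4 = 0  ->  a_4 = 0
  x^3: 20 a_5 - a_3 = 0  ->  20 a_5 = a_3 = -1/6  ->  a_5 = -1/120
Truncated series: y(x) = 2 - x + 4 x^2 - (1/6) x^3 - (1/120) x^5 + O(x^6).

a_0 = 2; a_1 = -1; a_2 = 4; a_3 = -1/6; a_4 = 0; a_5 = -1/120


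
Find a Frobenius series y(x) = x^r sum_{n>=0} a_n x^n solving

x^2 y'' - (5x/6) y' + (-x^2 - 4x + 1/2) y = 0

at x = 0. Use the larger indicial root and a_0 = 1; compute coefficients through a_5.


Write in Frobenius form y'' + (p(x)/x) y' + (q(x)/x^2) y = 0:
  p(x) = -5/6,  q(x) = -x^2 - 4x + 1/2.
Indicial equation: r(r-1) + (-5/6) r + (1/2) = 0 -> roots r_1 = 3/2, r_2 = 1/3.
Take r = r_1 = 3/2. Let y(x) = x^r sum_{n>=0} a_n x^n with a_0 = 1.
Substitute y = x^r sum a_n x^n and match x^{r+n}. The recurrence is
  D(n) a_n - 4 a_{n-1} - 1 a_{n-2} = 0,  where D(n) = (r+n)(r+n-1) + (-5/6)(r+n) + (1/2).
  a_n = [4 a_{n-1} + 1 a_{n-2}] / D(n).
Since the indicial polynomial factors as (r - r_1)(r - r_2), D(n) = (r_1 + n - r_1)(r_1 + n - r_2) = n(n + 7/6).
Evaluating step by step (a_0 = 1):
  n = 1: D(1) = 1(1 + 7/6) = 13/6; numerator = 4(1) = 4; a_1 = (4)/(13/6) = 24/13
  n = 2: D(2) = 2(2 + 7/6) = 19/3; numerator = 4(24/13) + 1(1) = 109/13; a_2 = (109/13)/(19/3) = 327/247
  n = 3: D(3) = 3(3 + 7/6) = 25/2; numerator = 4(327/247) + 1(24/13) = 1764/247; a_3 = (1764/247)/(25/2) = 3528/6175
  n = 4: D(4) = 4(4 + 7/6) = 62/3; numerator = 4(3528/6175) + 1(327/247) = 1173/325; a_4 = (1173/325)/(62/3) = 3519/20150
  n = 5: D(5) = 5(5 + 7/6) = 185/6; numerator = 4(3519/20150) + 1(3528/6175) = 48618/38285; a_5 = (48618/38285)/(185/6) = 7884/191425

r = 3/2; a_0 = 1; a_1 = 24/13; a_2 = 327/247; a_3 = 3528/6175; a_4 = 3519/20150; a_5 = 7884/191425


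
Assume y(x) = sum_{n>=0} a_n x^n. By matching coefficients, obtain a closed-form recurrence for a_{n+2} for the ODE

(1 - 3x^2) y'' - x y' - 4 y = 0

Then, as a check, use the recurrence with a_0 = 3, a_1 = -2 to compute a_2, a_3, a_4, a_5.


Substitute y = sum_n a_n x^n.
(1 - 3 x^2) y'' contributes (n+2)(n+1) a_{n+2} - 3 n(n-1) a_n at x^n.
-x y'(x) contributes -n a_n at x^n.
-4 y(x) contributes -4 a_n at x^n.
Matching x^n: (n+2)(n+1) a_{n+2} + (-3 n(n-1) - n - 4) a_n = 0.
Thus a_{n+2} = (3 n(n-1) + n + 4) / ((n+1)(n+2)) * a_n.

Check with a_0 = 3, a_1 = -2 (apply the recurrence for n = 0, 1, 2, 3): a_0 = 3, a_1 = -2, a_2 = 6, a_3 = -5/3, a_4 = 6, a_5 = -25/12.

a_(n+2) = (3 n(n-1) + n + 4) / ((n+1)(n+2)) * a_n; check: a_0 = 3, a_1 = -2, a_2 = 6, a_3 = -5/3, a_4 = 6, a_5 = -25/12


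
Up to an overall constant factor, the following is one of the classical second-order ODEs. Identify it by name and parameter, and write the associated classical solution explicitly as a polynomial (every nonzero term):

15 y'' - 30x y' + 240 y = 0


All three coefficients share the factor 15; dividing through by 15 gives  y'' - 2x y' + 16 y = 0.
This matches the Hermite equation y'' - 2x y' + 2n y = 0 with 2n = 16, so n = 8; the polynomial solution is H_8(x).
With y = sum_k a_k x^k, matching x^k gives (k+2)(k+1) a_{k+2} = 2(k - n) a_k = 2(k - 8) a_k. The right side vanishes at k = 8, so the series with the parity of 8 terminates at degree 8.
Standard normalization: leading coefficient of H_n is 2^n, so a_8 = 2^8 = 256. Work downward with a_k = (k+1)(k+2) a_{k+2} / (2(k - n)):
  a_6 = (7)(8)(256) / (2(6 - 8)) = 14336/(-4) = -3584
  a_4 = (5)(6)(-3584) / (2(4 - 8)) = -107520/(-8) = 13440
  a_2 = (3)(4)(13440) / (2(2 - 8)) = 161280/(-12) = -13440
  a_0 = (1)(2)(-13440) / (2(0 - 8)) = -26880/(-16) = 1680
Hence H_8(x) = 256 x^8 - 3584 x^6 + 13440 x^4 - 13440 x^2 + 1680.

H_8(x); series = 256 x^8 - 3584 x^6 + 13440 x^4 - 13440 x^2 + 1680


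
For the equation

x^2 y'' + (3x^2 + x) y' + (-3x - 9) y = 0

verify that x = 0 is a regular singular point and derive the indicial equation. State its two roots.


Divide by x^2 to reach normal form y'' + P_1(x) y' + P_2(x) y = 0 with P_1(x) = 3 + 1/x and P_2(x) = -3/x - 9/x^2.
x = 0 is a singular point because the y'-coefficient 3 + 1/x has a pole at x = 0 and the y-coefficient -3/x - 9/x^2 has a pole at x = 0.
It is a regular singular point because x P_1(x) = p(x) = 3x + 1 and x^2 P_2(x) = q(x) = -3x - 9 are polynomials, hence analytic at x = 0.
p(0) = 1,  q(0) = -9.
Indicial equation: r(r-1) + p(0) r + q(0) = 0, i.e. r^2 + (p(0) - 1) r + q(0) = 0, i.e. r^2 - 9 = 0.
Discriminant: (0)^2 - 4(-9) = 36, so r = (0 ± 6)/2.
Solving: r_1 = 3, r_2 = -3.

indicial: r^2 - 9 = 0; roots r_1 = 3, r_2 = -3


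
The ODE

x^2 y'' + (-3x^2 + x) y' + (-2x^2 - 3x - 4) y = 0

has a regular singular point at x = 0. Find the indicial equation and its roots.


Divide by x^2 to reach normal form y'' + P_1(x) y' + P_2(x) y = 0 with P_1(x) = -3 + 1/x and P_2(x) = -2 - 3/x - 4/x^2.
x = 0 is a singular point because the y'-coefficient -3 + 1/x has a pole at x = 0 and the y-coefficient -2 - 3/x - 4/x^2 has a pole at x = 0.
It is a regular singular point because x P_1(x) = p(x) = 1 - 3x and x^2 P_2(x) = q(x) = -2x^2 - 3x - 4 are polynomials, hence analytic at x = 0.
p(0) = 1,  q(0) = -4.
Indicial equation: r(r-1) + p(0) r + q(0) = 0, i.e. r^2 + (p(0) - 1) r + q(0) = 0, i.e. r^2 - 4 = 0.
Discriminant: (0)^2 - 4(-4) = 16, so r = (0 ± 4)/2.
Solving: r_1 = 2, r_2 = -2.

indicial: r^2 - 4 = 0; roots r_1 = 2, r_2 = -2


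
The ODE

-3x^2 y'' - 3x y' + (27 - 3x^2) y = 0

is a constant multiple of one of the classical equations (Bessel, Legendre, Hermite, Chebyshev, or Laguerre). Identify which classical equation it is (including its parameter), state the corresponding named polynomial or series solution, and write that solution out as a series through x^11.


All three coefficients share the factor -3; dividing through by -3 gives  x^2 y'' + x y' + (x^2 - 9) y = 0.
This matches the Bessel equation x^2 y'' + x y' + (x^2 - nu^2) y = 0 with nu^2 = 9, so nu = 3; the solution bounded at x = 0 is J_3(x).
Frobenius at x = 0: indicial roots ±nu; for r = nu the recurrence k(k + 2nu) c_k = -c_{k-2} gives the standard series J_nu(x) = sum_{k>=0} (-1)^k / (k! (k+nu)!) (x/2)^(2k+nu). Evaluate the first 5 terms:
  k = 0: (-1)^0 / (0! * 3! * 2^3) x^3 = 1/(1*6*8) x^3 = (1/48) x^3
  k = 1: (-1)^1 / (1! * 4! * 2^5) x^5 = -1/(1*24*32) x^5 = (-1/768) x^5
  k = 2: (-1)^2 / (2! * 5! * 2^7) x^7 = 1/(2*120*128) x^7 = (1/30720) x^7
  k = 3: (-1)^3 / (3! * 6! * 2^9) x^9 = -1/(6*720*512) x^9 = (-1/2211840) x^9
  k = 4: (-1)^4 / (4! * 7! * 2^11) x^11 = 1/(24*5040*2048) x^11 = (1/247726080) x^11
Hence J_3(x) = x^11/247726080 - x^9/2211840 + x^7/30720 - x^5/768 + x^3/48 + ....

J_3(x); series = x^11/247726080 - x^9/2211840 + x^7/30720 - x^5/768 + x^3/48


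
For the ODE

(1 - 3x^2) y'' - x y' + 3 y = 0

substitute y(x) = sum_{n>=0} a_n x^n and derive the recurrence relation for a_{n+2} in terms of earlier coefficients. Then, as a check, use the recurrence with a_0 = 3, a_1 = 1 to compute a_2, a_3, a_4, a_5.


Substitute y = sum_n a_n x^n.
(1 - 3 x^2) y'' contributes (n+2)(n+1) a_{n+2} - 3 n(n-1) a_n at x^n.
-x y'(x) contributes -n a_n at x^n.
3 y(x) contributes 3 a_n at x^n.
Matching x^n: (n+2)(n+1) a_{n+2} + (-3 n(n-1) - n + 3) a_n = 0.
Thus a_{n+2} = (3 n(n-1) + n - 3) / ((n+1)(n+2)) * a_n.

Check with a_0 = 3, a_1 = 1 (apply the recurrence for n = 0, 1, 2, 3): a_0 = 3, a_1 = 1, a_2 = -9/2, a_3 = -1/3, a_4 = -15/8, a_5 = -3/10.

a_(n+2) = (3 n(n-1) + n - 3) / ((n+1)(n+2)) * a_n; check: a_0 = 3, a_1 = 1, a_2 = -9/2, a_3 = -1/3, a_4 = -15/8, a_5 = -3/10


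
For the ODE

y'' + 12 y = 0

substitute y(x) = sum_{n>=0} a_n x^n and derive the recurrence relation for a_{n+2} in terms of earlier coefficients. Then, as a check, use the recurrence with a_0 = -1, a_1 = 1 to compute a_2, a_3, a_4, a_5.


Substitute y = sum_n a_n x^n into y'' + (const) y = 0.
y''(x) = sum_{n>=0} (n+2)(n+1) a_{n+2} x^n.
The ODE becomes sum_n [(n+2)(n+1) a_{n+2} + 12 a_n] x^n = 0.
Setting each coefficient to zero gives the recurrence:
  (n+2)(n+1) a_{n+2} + 12 a_n = 0,
  a_{n+2} = -12 / ((n+1)(n+2)) a_n.

Check with a_0 = -1, a_1 = 1 (apply the recurrence for n = 0, 1, 2, 3): a_0 = -1, a_1 = 1, a_2 = 6, a_3 = -2, a_4 = -6, a_5 = 6/5.

a_{n+2} = -12/((n+1)(n+2)) * a_n; check: a_0 = -1, a_1 = 1, a_2 = 6, a_3 = -2, a_4 = -6, a_5 = 6/5


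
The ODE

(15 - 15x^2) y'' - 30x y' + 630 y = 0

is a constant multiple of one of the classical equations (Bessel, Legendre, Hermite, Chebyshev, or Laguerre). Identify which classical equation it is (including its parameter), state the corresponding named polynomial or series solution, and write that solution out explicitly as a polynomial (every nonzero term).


All three coefficients share the factor 15; dividing through by 15 gives  (1 - x^2) y'' - 2x y' + 42 y = 0.
This matches the Legendre equation (1 - x^2) y'' - 2x y' + n(n+1) y = 0 (note the -2x y' term) with n(n+1) = 42, so n = 6; the polynomial solution is P_6(x).
With y = sum_k a_k x^k, matching x^k gives (k+2)(k+1) a_{k+2} = [k(k+1) - n(n+1)] a_k = (k - 6)(k + 7) a_k. The right side vanishes at k = 6, so the series with the parity of 6 terminates at degree 6.
Standard normalization (P_n(1) = 1): leading coefficient (2n)!/(2^n (n!)^2) = 479001600/(64*518400) = 231/16, so a_6 = 231/16. Work downward with a_k = (k+1)(k+2) a_{k+2} / ((k - 6)(k + 7)):
  a_4 = (5)(6)(231/16) / ((4 - 6)(4 + 7)) = (3465/8)/(-22) = -315/16
  a_2 = (3)(4)(-315/16) / ((2 - 6)(2 + 7)) = (-945/4)/(-36) = 105/16
  a_0 = (1)(2)(105/16) / ((0 - 6)(0 + 7)) = (105/8)/(-42) = -5/16
Hence P_6(x) = 231 x^6/16 - 315 x^4/16 + 105 x^2/16 - 5/16.

P_6(x); series = 231 x^6/16 - 315 x^4/16 + 105 x^2/16 - 5/16


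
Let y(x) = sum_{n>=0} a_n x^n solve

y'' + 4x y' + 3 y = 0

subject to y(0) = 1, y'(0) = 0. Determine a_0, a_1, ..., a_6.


Ansatz: y(x) = sum_{n>=0} a_n x^n, so y'(x) = sum_{n>=1} n a_n x^(n-1) and y''(x) = sum_{n>=2} n(n-1) a_n x^(n-2).
Substitute into P(x) y'' + Q(x) y' + R(x) y = 0 with P(x) = 1, Q(x) = 4x, R(x) = 3, and match powers of x.
Initial conditions: a_0 = 1, a_1 = 0.
Setting the coefficient of each power of x to zero and solving order by order (substituting the coefficients already found):
  x^0: 2 a_2 + 3 a_0 = 0  ->  2 a_2 = -3 a_0 = -3  ->  a_2 = -3/2
  x^1: 6 a_3 + 7 a_1 = 0  ->  6 a_3 = -7 a_1 = 0  ->  a_3 = 0
  x^2: 12 a_4 + 11 a_2 = 0  ->  12 a_4 = -11 a_2 = 33/2  ->  a_4 = 11/8
  x^3: 20 a_5 + 15 a_3 = 0  ->  20 a_5 = -15 a_3 = 0  ->  a_5 = 0
  x^4: 30 a_6 + 19 a_4 = 0  ->  30 a_6 = -19 a_4 = -209/8  ->  a_6 = -209/240
Truncated series: y(x) = 1 - (3/2) x^2 + (11/8) x^4 - (209/240) x^6 + O(x^7).

a_0 = 1; a_1 = 0; a_2 = -3/2; a_3 = 0; a_4 = 11/8; a_5 = 0; a_6 = -209/240


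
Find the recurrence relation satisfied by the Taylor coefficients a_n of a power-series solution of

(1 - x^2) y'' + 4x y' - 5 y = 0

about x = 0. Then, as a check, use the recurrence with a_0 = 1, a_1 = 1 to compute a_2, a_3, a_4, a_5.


Substitute y = sum_n a_n x^n.
(1 - 1 x^2) y'' contributes (n+2)(n+1) a_{n+2} - n(n-1) a_n at x^n.
4 x y'(x) contributes 4 n a_n at x^n.
-5 y(x) contributes -5 a_n at x^n.
Matching x^n: (n+2)(n+1) a_{n+2} + (-n(n-1) + 4 n - 5) a_n = 0.
Thus a_{n+2} = (n(n-1) - 4 n + 5) / ((n+1)(n+2)) * a_n.

Check with a_0 = 1, a_1 = 1 (apply the recurrence for n = 0, 1, 2, 3): a_0 = 1, a_1 = 1, a_2 = 5/2, a_3 = 1/6, a_4 = -5/24, a_5 = -1/120.

a_(n+2) = (n(n-1) - 4 n + 5) / ((n+1)(n+2)) * a_n; check: a_0 = 1, a_1 = 1, a_2 = 5/2, a_3 = 1/6, a_4 = -5/24, a_5 = -1/120


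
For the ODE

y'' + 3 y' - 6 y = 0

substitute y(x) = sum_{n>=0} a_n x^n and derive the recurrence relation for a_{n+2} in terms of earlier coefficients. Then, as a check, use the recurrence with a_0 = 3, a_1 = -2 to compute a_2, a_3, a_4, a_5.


Substitute y = sum_n a_n x^n.
y''(x) has coefficient (n+2)(n+1) a_{n+2} at x^n;
3 y'(x) has coefficient 3 (n+1) a_{n+1} at x^n;
-6 y(x) has coefficient -6 a_n at x^n.
Matching x^n: (n+2)(n+1) a_{n+2} + 3 (n+1) a_{n+1} - 6 a_n = 0.
Thus a_{n+2} = [-3 (n+1) a_{n+1} + 6 a_n] / ((n+1)(n+2)).

Check with a_0 = 3, a_1 = -2 (apply the recurrence for n = 0, 1, 2, 3): a_0 = 3, a_1 = -2, a_2 = 12, a_3 = -14, a_4 = 33/2, a_5 = -141/10.

a_(n+2) = [-3 (n+1) a_(n+1) + 6 a_n] / ((n+1)(n+2)); check: a_0 = 3, a_1 = -2, a_2 = 12, a_3 = -14, a_4 = 33/2, a_5 = -141/10


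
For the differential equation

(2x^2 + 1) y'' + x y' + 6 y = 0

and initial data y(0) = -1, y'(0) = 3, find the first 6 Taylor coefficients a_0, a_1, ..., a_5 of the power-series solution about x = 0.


Ansatz: y(x) = sum_{n>=0} a_n x^n, so y'(x) = sum_{n>=1} n a_n x^(n-1) and y''(x) = sum_{n>=2} n(n-1) a_n x^(n-2).
Substitute into P(x) y'' + Q(x) y' + R(x) y = 0 with P(x) = 2x^2 + 1, Q(x) = x, R(x) = 6, and match powers of x.
Initial conditions: a_0 = -1, a_1 = 3.
Setting the coefficient of each power of x to zero and solving order by order (substituting the coefficients already found):
  x^0: 2 a_2 + 6 a_0 = 0  ->  2 a_2 = -6 a_0 = 6  ->  a_2 = 3
  x^1: 6 a_3 + 7 a_1 = 0  ->  6 a_3 = -7 a_1 = -21  ->  a_3 = -7/2
  x^2: 12 a_4 + 12 a_2 = 0  ->  12 a_4 = -12 a_2 = -36  ->  a_4 = -3
  x^3: 20 a_5 + 21 a_3 = 0  ->  20 a_5 = -21 a_3 = 147/2  ->  a_5 = 147/40
Truncated series: y(x) = -1 + 3 x + 3 x^2 - (7/2) x^3 - 3 x^4 + (147/40) x^5 + O(x^6).

a_0 = -1; a_1 = 3; a_2 = 3; a_3 = -7/2; a_4 = -3; a_5 = 147/40


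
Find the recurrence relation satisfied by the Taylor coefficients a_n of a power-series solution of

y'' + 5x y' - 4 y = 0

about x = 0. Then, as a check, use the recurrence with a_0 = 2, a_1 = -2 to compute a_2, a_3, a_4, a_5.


Substitute y = sum_n a_n x^n.
y''(x) has coefficient (n+2)(n+1) a_{n+2} at x^n;
5 x y'(x) has coefficient 5 n a_n at x^n (shift);
-4 y(x) has coefficient -4 a_n at x^n.
Matching x^n: (n+2)(n+1) a_{n+2} + (5n - 4) a_n = 0.
Thus a_{n+2} = (-5n + 4) / ((n+1)(n+2)) * a_n.

Check with a_0 = 2, a_1 = -2 (apply the recurrence for n = 0, 1, 2, 3): a_0 = 2, a_1 = -2, a_2 = 4, a_3 = 1/3, a_4 = -2, a_5 = -11/60.

a_(n+2) = (-5n + 4) / ((n+1)(n+2)) * a_n; check: a_0 = 2, a_1 = -2, a_2 = 4, a_3 = 1/3, a_4 = -2, a_5 = -11/60


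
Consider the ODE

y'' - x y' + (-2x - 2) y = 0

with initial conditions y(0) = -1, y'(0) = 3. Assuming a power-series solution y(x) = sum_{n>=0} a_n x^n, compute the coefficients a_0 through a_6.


Ansatz: y(x) = sum_{n>=0} a_n x^n, so y'(x) = sum_{n>=1} n a_n x^(n-1) and y''(x) = sum_{n>=2} n(n-1) a_n x^(n-2).
Substitute into P(x) y'' + Q(x) y' + R(x) y = 0 with P(x) = 1, Q(x) = -x, R(x) = -2x - 2, and match powers of x.
Initial conditions: a_0 = -1, a_1 = 3.
Setting the coefficient of each power of x to zero and solving order by order (substituting the coefficients already found):
  x^0: 2 a_2 - 2 a_0 = 0  ->  2 a_2 = 2 a_0 = -2  ->  a_2 = -1
  x^1: 6 a_3 - 3 a_1 - 2 a_0 = 0  ->  6 a_3 = 3 a_1 + 2 a_0 = 7  ->  a_3 = 7/6
  x^2: 12 a_4 - 4 a_2 - 2 a_1 = 0  ->  12 a_4 = 4 a_2 + 2 a_1 = 2  ->  a_4 = 1/6
  x^3: 20 a_5 - 5 a_3 - 2 a_2 = 0  ->  20 a_5 = 5 a_3 + 2 a_2 = 23/6  ->  a_5 = 23/120
  x^4: 30 a_6 - 6 a_4 - 2 a_3 = 0  ->  30 a_6 = 6 a_4 + 2 a_3 = 10/3  ->  a_6 = 1/9
Truncated series: y(x) = -1 + 3 x - x^2 + (7/6) x^3 + (1/6) x^4 + (23/120) x^5 + (1/9) x^6 + O(x^7).

a_0 = -1; a_1 = 3; a_2 = -1; a_3 = 7/6; a_4 = 1/6; a_5 = 23/120; a_6 = 1/9


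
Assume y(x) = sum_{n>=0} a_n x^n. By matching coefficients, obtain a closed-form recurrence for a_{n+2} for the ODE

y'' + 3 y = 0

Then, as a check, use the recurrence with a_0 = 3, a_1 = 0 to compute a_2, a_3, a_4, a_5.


Substitute y = sum_n a_n x^n into y'' + (const) y = 0.
y''(x) = sum_{n>=0} (n+2)(n+1) a_{n+2} x^n.
The ODE becomes sum_n [(n+2)(n+1) a_{n+2} + 3 a_n] x^n = 0.
Setting each coefficient to zero gives the recurrence:
  (n+2)(n+1) a_{n+2} + 3 a_n = 0,
  a_{n+2} = -3 / ((n+1)(n+2)) a_n.

Check with a_0 = 3, a_1 = 0 (apply the recurrence for n = 0, 1, 2, 3): a_0 = 3, a_1 = 0, a_2 = -9/2, a_3 = 0, a_4 = 9/8, a_5 = 0.

a_{n+2} = -3/((n+1)(n+2)) * a_n; check: a_0 = 3, a_1 = 0, a_2 = -9/2, a_3 = 0, a_4 = 9/8, a_5 = 0


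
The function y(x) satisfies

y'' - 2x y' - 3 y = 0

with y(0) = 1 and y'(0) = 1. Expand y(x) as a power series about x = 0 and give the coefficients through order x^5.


Ansatz: y(x) = sum_{n>=0} a_n x^n, so y'(x) = sum_{n>=1} n a_n x^(n-1) and y''(x) = sum_{n>=2} n(n-1) a_n x^(n-2).
Substitute into P(x) y'' + Q(x) y' + R(x) y = 0 with P(x) = 1, Q(x) = -2x, R(x) = -3, and match powers of x.
Initial conditions: a_0 = 1, a_1 = 1.
Setting the coefficient of each power of x to zero and solving order by order (substituting the coefficients already found):
  x^0: 2 a_2 - 3 a_0 = 0  ->  2 a_2 = 3 a_0 = 3  ->  a_2 = 3/2
  x^1: 6 a_3 - 5 a_1 = 0  ->  6 a_3 = 5 a_1 = 5  ->  a_3 = 5/6
  x^2: 12 a_4 - 7 a_2 = 0  ->  12 a_4 = 7 a_2 = 21/2  ->  a_4 = 7/8
  x^3: 20 a_5 - 9 a_3 = 0  ->  20 a_5 = 9 a_3 = 15/2  ->  a_5 = 3/8
Truncated series: y(x) = 1 + x + (3/2) x^2 + (5/6) x^3 + (7/8) x^4 + (3/8) x^5 + O(x^6).

a_0 = 1; a_1 = 1; a_2 = 3/2; a_3 = 5/6; a_4 = 7/8; a_5 = 3/8


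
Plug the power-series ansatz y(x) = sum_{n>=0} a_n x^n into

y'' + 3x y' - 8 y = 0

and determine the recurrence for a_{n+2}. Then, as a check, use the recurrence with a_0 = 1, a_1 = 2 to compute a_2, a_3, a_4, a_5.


Substitute y = sum_n a_n x^n.
y''(x) has coefficient (n+2)(n+1) a_{n+2} at x^n;
3 x y'(x) has coefficient 3 n a_n at x^n (shift);
-8 y(x) has coefficient -8 a_n at x^n.
Matching x^n: (n+2)(n+1) a_{n+2} + (3n - 8) a_n = 0.
Thus a_{n+2} = (-3n + 8) / ((n+1)(n+2)) * a_n.

Check with a_0 = 1, a_1 = 2 (apply the recurrence for n = 0, 1, 2, 3): a_0 = 1, a_1 = 2, a_2 = 4, a_3 = 5/3, a_4 = 2/3, a_5 = -1/12.

a_(n+2) = (-3n + 8) / ((n+1)(n+2)) * a_n; check: a_0 = 1, a_1 = 2, a_2 = 4, a_3 = 5/3, a_4 = 2/3, a_5 = -1/12
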